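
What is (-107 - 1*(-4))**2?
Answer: 10609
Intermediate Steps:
(-107 - 1*(-4))**2 = (-107 + 4)**2 = (-103)**2 = 10609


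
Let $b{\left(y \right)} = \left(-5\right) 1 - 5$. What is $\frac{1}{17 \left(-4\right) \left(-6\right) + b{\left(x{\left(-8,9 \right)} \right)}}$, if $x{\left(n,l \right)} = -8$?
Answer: $\frac{1}{398} \approx 0.0025126$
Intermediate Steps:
$b{\left(y \right)} = -10$ ($b{\left(y \right)} = -5 - 5 = -10$)
$\frac{1}{17 \left(-4\right) \left(-6\right) + b{\left(x{\left(-8,9 \right)} \right)}} = \frac{1}{17 \left(-4\right) \left(-6\right) - 10} = \frac{1}{\left(-68\right) \left(-6\right) - 10} = \frac{1}{408 - 10} = \frac{1}{398}$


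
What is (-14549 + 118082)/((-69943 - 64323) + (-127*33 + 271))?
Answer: -34511/46062 ≈ -0.74923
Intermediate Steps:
(-14549 + 118082)/((-69943 - 64323) + (-127*33 + 271)) = 103533/(-134266 + (-4191 + 271)) = 103533/(-134266 - 3920) = 103533/(-138186) = 103533*(-1/138186) = -34511/46062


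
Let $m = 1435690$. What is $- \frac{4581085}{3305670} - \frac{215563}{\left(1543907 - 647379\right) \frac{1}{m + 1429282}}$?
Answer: $- \frac{51038156556466025}{74090642844} \approx -6.8886 \cdot 10^{5}$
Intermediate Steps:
$- \frac{4581085}{3305670} - \frac{215563}{\left(1543907 - 647379\right) \frac{1}{m + 1429282}} = - \frac{4581085}{3305670} - \frac{215563}{\left(1543907 - 647379\right) \frac{1}{1435690 + 1429282}} = \left(-4581085\right) \frac{1}{3305670} - \frac{215563}{896528 \cdot \frac{1}{2864972}} = - \frac{916217}{661134} - \frac{215563}{896528 \cdot \frac{1}{2864972}} = - \frac{916217}{661134} - \frac{215563}{\frac{224132}{716243}} = - \frac{916217}{661134} - \frac{154395489809}{224132} = - \frac{51038156556466025}{74090642844}$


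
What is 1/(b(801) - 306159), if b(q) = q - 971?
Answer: -1/306329 ≈ -3.2645e-6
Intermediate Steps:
b(q) = -971 + q
1/(b(801) - 306159) = 1/((-971 + 801) - 306159) = 1/(-170 - 306159) = 1/(-306329) = -1/306329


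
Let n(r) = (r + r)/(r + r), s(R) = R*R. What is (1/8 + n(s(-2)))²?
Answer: 81/64 ≈ 1.2656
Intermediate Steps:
s(R) = R²
n(r) = 1 (n(r) = (2*r)/((2*r)) = (2*r)*(1/(2*r)) = 1)
(1/8 + n(s(-2)))² = (1/8 + 1)² = (⅛ + 1)² = (9/8)² = 81/64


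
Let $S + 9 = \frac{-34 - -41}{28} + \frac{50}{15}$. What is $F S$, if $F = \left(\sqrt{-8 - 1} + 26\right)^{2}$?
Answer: $- \frac{43355}{12} - 845 i \approx -3612.9 - 845.0 i$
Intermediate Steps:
$S = - \frac{65}{12}$ ($S = -9 + \left(\frac{-34 - -41}{28} + \frac{50}{15}\right) = -9 + \left(\left(-34 + 41\right) \frac{1}{28} + 50 \cdot \frac{1}{15}\right) = -9 + \left(7 \cdot \frac{1}{28} + \frac{10}{3}\right) = -9 + \left(\frac{1}{4} + \frac{10}{3}\right) = -9 + \frac{43}{12} = - \frac{65}{12} \approx -5.4167$)
$F = \left(26 + 3 i\right)^{2}$ ($F = \left(\sqrt{-9} + 26\right)^{2} = \left(3 i + 26\right)^{2} = \left(26 + 3 i\right)^{2} \approx 667.0 + 156.0 i$)
$F S = \left(667 + 156 i\right) \left(- \frac{65}{12}\right) = - \frac{43355}{12} - 845 i$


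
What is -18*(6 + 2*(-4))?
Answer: 36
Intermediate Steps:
-18*(6 + 2*(-4)) = -18*(6 - 8) = -18*(-2) = 36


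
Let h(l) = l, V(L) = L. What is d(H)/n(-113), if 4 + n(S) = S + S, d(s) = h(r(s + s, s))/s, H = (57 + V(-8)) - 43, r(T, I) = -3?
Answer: 1/460 ≈ 0.0021739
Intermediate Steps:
H = 6 (H = (57 - 8) - 43 = 49 - 43 = 6)
d(s) = -3/s
n(S) = -4 + 2*S (n(S) = -4 + (S + S) = -4 + 2*S)
d(H)/n(-113) = (-3/6)/(-4 + 2*(-113)) = (-3*1/6)/(-4 - 226) = -1/2/(-230) = -1/2*(-1/230) = 1/460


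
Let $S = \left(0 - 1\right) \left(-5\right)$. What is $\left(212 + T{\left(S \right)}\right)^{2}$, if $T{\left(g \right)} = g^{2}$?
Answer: $56169$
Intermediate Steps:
$S = 5$ ($S = \left(-1\right) \left(-5\right) = 5$)
$\left(212 + T{\left(S \right)}\right)^{2} = \left(212 + 5^{2}\right)^{2} = \left(212 + 25\right)^{2} = 237^{2} = 56169$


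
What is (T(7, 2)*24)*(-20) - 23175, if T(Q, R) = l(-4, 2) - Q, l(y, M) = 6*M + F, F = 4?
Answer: -27495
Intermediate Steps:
l(y, M) = 4 + 6*M (l(y, M) = 6*M + 4 = 4 + 6*M)
T(Q, R) = 16 - Q (T(Q, R) = (4 + 6*2) - Q = (4 + 12) - Q = 16 - Q)
(T(7, 2)*24)*(-20) - 23175 = ((16 - 1*7)*24)*(-20) - 23175 = ((16 - 7)*24)*(-20) - 23175 = (9*24)*(-20) - 23175 = 216*(-20) - 23175 = -4320 - 23175 = -27495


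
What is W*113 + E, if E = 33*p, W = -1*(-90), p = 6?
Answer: 10368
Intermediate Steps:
W = 90
E = 198 (E = 33*6 = 198)
W*113 + E = 90*113 + 198 = 10170 + 198 = 10368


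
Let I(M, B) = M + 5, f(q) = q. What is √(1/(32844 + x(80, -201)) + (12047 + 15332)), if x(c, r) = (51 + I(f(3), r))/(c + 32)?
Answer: √370492691837344395/3678587 ≈ 165.47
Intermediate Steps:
I(M, B) = 5 + M
x(c, r) = 59/(32 + c) (x(c, r) = (51 + (5 + 3))/(c + 32) = (51 + 8)/(32 + c) = 59/(32 + c))
√(1/(32844 + x(80, -201)) + (12047 + 15332)) = √(1/(32844 + 59/(32 + 80)) + (12047 + 15332)) = √(1/(32844 + 59/112) + 27379) = √(1/(3678587/112) + 27379) = √(112/3678587 + 27379) = √(100716033585/3678587) = √370492691837344395/3678587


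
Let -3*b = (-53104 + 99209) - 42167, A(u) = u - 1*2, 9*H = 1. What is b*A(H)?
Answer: 66946/27 ≈ 2479.5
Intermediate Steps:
H = ⅑ (H = (⅑)*1 = ⅑ ≈ 0.11111)
A(u) = -2 + u (A(u) = u - 2 = -2 + u)
b = -3938/3 (b = -((-53104 + 99209) - 42167)/3 = -(46105 - 42167)/3 = -⅓*3938 = -3938/3 ≈ -1312.7)
b*A(H) = -3938*(-2 + ⅑)/3 = -3938/3*(-17/9) = 66946/27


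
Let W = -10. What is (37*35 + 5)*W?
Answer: -13000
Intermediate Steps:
(37*35 + 5)*W = (37*35 + 5)*(-10) = (1295 + 5)*(-10) = 1300*(-10) = -13000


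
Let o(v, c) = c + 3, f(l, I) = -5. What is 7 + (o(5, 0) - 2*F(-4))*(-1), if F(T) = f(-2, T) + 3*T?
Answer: -30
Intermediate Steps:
o(v, c) = 3 + c
F(T) = -5 + 3*T
7 + (o(5, 0) - 2*F(-4))*(-1) = 7 + ((3 + 0) - 2*(-5 + 3*(-4)))*(-1) = 7 + (3 - 2*(-5 - 12))*(-1) = 7 + (3 - 2*(-17))*(-1) = 7 + (3 + 34)*(-1) = 7 + 37*(-1) = 7 - 37 = -30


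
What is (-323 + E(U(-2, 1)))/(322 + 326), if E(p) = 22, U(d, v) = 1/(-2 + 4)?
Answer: -301/648 ≈ -0.46451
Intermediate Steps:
U(d, v) = 1/2
(-323 + E(U(-2, 1)))/(322 + 326) = (-323 + 22)/(322 + 326) = -301/648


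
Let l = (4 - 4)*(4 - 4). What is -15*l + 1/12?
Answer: 1/12 ≈ 0.083333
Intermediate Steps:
l = 0 (l = 0*0 = 0)
-15*l + 1/12 = -15*0 + 1/12 = 0 + 1/12 = 1/12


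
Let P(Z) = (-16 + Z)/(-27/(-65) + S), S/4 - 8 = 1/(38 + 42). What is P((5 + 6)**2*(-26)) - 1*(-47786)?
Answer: 402539506/8441 ≈ 47689.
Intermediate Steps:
S = 641/20 (S = 32 + 4/(38 + 42) = 32 + 4/80 = 32 + 4*(1/80) = 32 + 1/20 = 641/20 ≈ 32.050)
P(Z) = -4160/8441 + 260*Z/8441 (P(Z) = (-16 + Z)/(-27/(-65) + 641/20) = (-16 + Z)/(-27*(-1/65) + 641/20) = (-16 + Z)/(27/65 + 641/20) = (-16 + Z)/(8441/260) = (-16 + Z)*(260/8441) = -4160/8441 + 260*Z/8441)
P((5 + 6)**2*(-26)) - 1*(-47786) = (-4160/8441 + 260*((5 + 6)**2*(-26))/8441) - 1*(-47786) = (-4160/8441 + 260*(11**2*(-26))/8441) + 47786 = (-4160/8441 + 260*(121*(-26))/8441) + 47786 = (-4160/8441 + (260/8441)*(-3146)) + 47786 = (-4160/8441 - 817960/8441) + 47786 = -822120/8441 + 47786 = 402539506/8441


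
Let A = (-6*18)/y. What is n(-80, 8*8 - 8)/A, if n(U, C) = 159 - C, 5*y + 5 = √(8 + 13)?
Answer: 103/108 - 103*√21/540 ≈ 0.079620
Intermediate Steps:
y = -1 + √21/5 (y = -1 + √(8 + 13)/5 = -1 + √21/5 ≈ -0.083485)
A = -108/(-1 + √21/5) (A = (-6*18)/(-1 + √21/5) = -108/(-1 + √21/5) ≈ 1293.6)
n(-80, 8*8 - 8)/A = (159 - (8*8 - 8))/(675 + 135*√21) = (159 - (64 - 8))/(675 + 135*√21) = (159 - 1*56)/(675 + 135*√21) = (159 - 56)/(675 + 135*√21) = 103/(675 + 135*√21)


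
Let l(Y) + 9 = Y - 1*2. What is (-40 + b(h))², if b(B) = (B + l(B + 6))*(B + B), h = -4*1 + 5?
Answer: 2116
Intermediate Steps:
h = 1 (h = -4 + 5 = 1)
l(Y) = -11 + Y (l(Y) = -9 + (Y - 1*2) = -9 + (Y - 2) = -9 + (-2 + Y) = -11 + Y)
b(B) = 2*B*(-5 + 2*B) (b(B) = (B + (-11 + (B + 6)))*(B + B) = (B + (-11 + (6 + B)))*(2*B) = (B + (-5 + B))*(2*B) = (-5 + 2*B)*(2*B) = 2*B*(-5 + 2*B))
(-40 + b(h))² = (-40 + 2*1*(-5 + 2*1))² = (-40 + 2*1*(-5 + 2))² = (-40 + 2*1*(-3))² = (-40 - 6)² = (-46)² = 2116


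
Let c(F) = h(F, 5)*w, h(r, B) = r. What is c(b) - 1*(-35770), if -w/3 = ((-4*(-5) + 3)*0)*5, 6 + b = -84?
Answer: 35770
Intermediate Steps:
b = -90 (b = -6 - 84 = -90)
w = 0 (w = -3*(-4*(-5) + 3)*0*5 = -3*(20 + 3)*0*5 = -3*23*0*5 = -0*5 = -3*0 = 0)
c(F) = 0 (c(F) = F*0 = 0)
c(b) - 1*(-35770) = 0 - 1*(-35770) = 0 + 35770 = 35770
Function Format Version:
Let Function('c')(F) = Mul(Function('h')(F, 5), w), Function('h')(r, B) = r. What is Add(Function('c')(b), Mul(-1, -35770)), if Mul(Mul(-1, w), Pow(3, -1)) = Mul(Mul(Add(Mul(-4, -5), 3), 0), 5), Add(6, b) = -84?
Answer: 35770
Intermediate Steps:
b = -90 (b = Add(-6, -84) = -90)
w = 0 (w = Mul(-3, Mul(Mul(Add(Mul(-4, -5), 3), 0), 5)) = Mul(-3, Mul(Mul(Add(20, 3), 0), 5)) = Mul(-3, Mul(Mul(23, 0), 5)) = Mul(-3, Mul(0, 5)) = Mul(-3, 0) = 0)
Function('c')(F) = 0 (Function('c')(F) = Mul(F, 0) = 0)
Add(Function('c')(b), Mul(-1, -35770)) = Add(0, Mul(-1, -35770)) = Add(0, 35770) = 35770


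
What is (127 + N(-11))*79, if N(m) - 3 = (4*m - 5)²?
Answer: 199949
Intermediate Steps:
N(m) = 3 + (-5 + 4*m)² (N(m) = 3 + (4*m - 5)² = 3 + (-5 + 4*m)²)
(127 + N(-11))*79 = (127 + (3 + (-5 + 4*(-11))²))*79 = (127 + (3 + (-5 - 44)²))*79 = (127 + (3 + (-49)²))*79 = (127 + (3 + 2401))*79 = (127 + 2404)*79 = 2531*79 = 199949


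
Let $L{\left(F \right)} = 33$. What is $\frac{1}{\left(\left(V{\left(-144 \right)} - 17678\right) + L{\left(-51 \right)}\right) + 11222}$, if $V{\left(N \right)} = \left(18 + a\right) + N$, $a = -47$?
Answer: $- \frac{1}{6596} \approx -0.00015161$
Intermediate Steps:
$V{\left(N \right)} = -29 + N$ ($V{\left(N \right)} = \left(18 - 47\right) + N = -29 + N$)
$\frac{1}{\left(\left(V{\left(-144 \right)} - 17678\right) + L{\left(-51 \right)}\right) + 11222} = \frac{1}{\left(\left(\left(-29 - 144\right) - 17678\right) + 33\right) + 11222} = \frac{1}{\left(\left(-173 - 17678\right) + 33\right) + 11222} = \frac{1}{\left(-17851 + 33\right) + 11222} = \frac{1}{-17818 + 11222} = \frac{1}{-6596} = - \frac{1}{6596}$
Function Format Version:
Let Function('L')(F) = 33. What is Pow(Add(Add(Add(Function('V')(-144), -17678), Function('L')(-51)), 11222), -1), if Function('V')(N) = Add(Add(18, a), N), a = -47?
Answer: Rational(-1, 6596) ≈ -0.00015161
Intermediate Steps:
Function('V')(N) = Add(-29, N) (Function('V')(N) = Add(Add(18, -47), N) = Add(-29, N))
Pow(Add(Add(Add(Function('V')(-144), -17678), Function('L')(-51)), 11222), -1) = Pow(Add(Add(Add(Add(-29, -144), -17678), 33), 11222), -1) = Pow(Add(Add(Add(-173, -17678), 33), 11222), -1) = Pow(Add(Add(-17851, 33), 11222), -1) = Pow(Add(-17818, 11222), -1) = Pow(-6596, -1) = Rational(-1, 6596)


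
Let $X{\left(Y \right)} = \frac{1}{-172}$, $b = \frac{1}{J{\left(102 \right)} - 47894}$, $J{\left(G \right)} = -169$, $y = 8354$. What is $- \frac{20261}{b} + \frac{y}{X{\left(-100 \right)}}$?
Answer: $972367555$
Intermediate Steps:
$b = - \frac{1}{48063}$ ($b = \frac{1}{-169 - 47894} = \frac{1}{-48063} = - \frac{1}{48063} \approx -2.0806 \cdot 10^{-5}$)
$X{\left(Y \right)} = - \frac{1}{172}$
$- \frac{20261}{b} + \frac{y}{X{\left(-100 \right)}} = - \frac{20261}{- \frac{1}{48063}} + \frac{8354}{- \frac{1}{172}} = \left(-20261\right) \left(-48063\right) + 8354 \left(-172\right) = 973804443 - 1436888 = 972367555$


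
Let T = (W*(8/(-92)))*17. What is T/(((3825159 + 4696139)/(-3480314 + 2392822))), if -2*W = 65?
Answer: -600839330/97994927 ≈ -6.1313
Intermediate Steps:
W = -65/2 (W = -½*65 = -65/2 ≈ -32.500)
T = 1105/23 (T = -260/(-92)*17 = -260*(-1)/92*17 = -65/2*(-2/23)*17 = (65/23)*17 = 1105/23 ≈ 48.043)
T/(((3825159 + 4696139)/(-3480314 + 2392822))) = 1105/(23*(((3825159 + 4696139)/(-3480314 + 2392822)))) = 1105/(23*((8521298/(-1087492)))) = 1105/(23*((8521298*(-1/1087492)))) = 1105/(23*(-4260649/543746)) = (1105/23)*(-543746/4260649) = -600839330/97994927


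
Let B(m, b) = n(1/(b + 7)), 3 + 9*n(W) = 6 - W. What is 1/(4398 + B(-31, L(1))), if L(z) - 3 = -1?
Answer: 81/356264 ≈ 0.00022736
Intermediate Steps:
L(z) = 2 (L(z) = 3 - 1 = 2)
n(W) = ⅓ - W/9 (n(W) = -⅓ + (6 - W)/9 = -⅓ + (⅔ - W/9) = ⅓ - W/9)
B(m, b) = ⅓ - 1/(9*(7 + b)) (B(m, b) = ⅓ - 1/(9*(b + 7)) = ⅓ - 1/(9*(7 + b)))
1/(4398 + B(-31, L(1))) = 1/(4398 + (20 + 3*2)/(9*(7 + 2))) = 1/(4398 + (⅑)*(20 + 6)/9) = 1/(4398 + (⅑)*(⅑)*26) = 1/(4398 + 26/81) = 1/(356264/81) = 81/356264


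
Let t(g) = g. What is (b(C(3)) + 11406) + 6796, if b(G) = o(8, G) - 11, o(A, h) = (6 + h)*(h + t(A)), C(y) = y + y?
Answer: 18359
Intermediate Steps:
C(y) = 2*y
o(A, h) = (6 + h)*(A + h) (o(A, h) = (6 + h)*(h + A) = (6 + h)*(A + h))
b(G) = 37 + G² + 14*G (b(G) = (G² + 6*8 + 6*G + 8*G) - 11 = (G² + 48 + 6*G + 8*G) - 11 = (48 + G² + 14*G) - 11 = 37 + G² + 14*G)
(b(C(3)) + 11406) + 6796 = ((37 + (2*3)² + 14*(2*3)) + 11406) + 6796 = ((37 + 6² + 14*6) + 11406) + 6796 = ((37 + 36 + 84) + 11406) + 6796 = (157 + 11406) + 6796 = 11563 + 6796 = 18359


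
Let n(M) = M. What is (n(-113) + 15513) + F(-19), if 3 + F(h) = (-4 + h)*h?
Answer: 15834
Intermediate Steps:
F(h) = -3 + h*(-4 + h) (F(h) = -3 + (-4 + h)*h = -3 + h*(-4 + h))
(n(-113) + 15513) + F(-19) = (-113 + 15513) + (-3 + (-19)² - 4*(-19)) = 15400 + (-3 + 361 + 76) = 15400 + 434 = 15834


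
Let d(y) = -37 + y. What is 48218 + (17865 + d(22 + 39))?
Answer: 66107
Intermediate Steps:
48218 + (17865 + d(22 + 39)) = 48218 + (17865 + (-37 + (22 + 39))) = 48218 + (17865 + (-37 + 61)) = 48218 + (17865 + 24) = 48218 + 17889 = 66107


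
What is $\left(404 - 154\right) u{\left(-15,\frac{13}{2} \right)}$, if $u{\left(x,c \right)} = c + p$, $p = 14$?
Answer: $5125$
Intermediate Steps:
$u{\left(x,c \right)} = 14 + c$ ($u{\left(x,c \right)} = c + 14 = 14 + c$)
$\left(404 - 154\right) u{\left(-15,\frac{13}{2} \right)} = \left(404 - 154\right) \left(14 + \frac{13}{2}\right) = 250 \left(14 + 13 \cdot \frac{1}{2}\right) = 250 \left(14 + \frac{13}{2}\right) = 250 \cdot \frac{41}{2} = 5125$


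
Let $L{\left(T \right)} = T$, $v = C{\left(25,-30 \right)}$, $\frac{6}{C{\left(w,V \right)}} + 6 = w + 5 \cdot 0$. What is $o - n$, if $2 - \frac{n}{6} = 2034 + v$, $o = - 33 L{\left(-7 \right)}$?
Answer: $\frac{236073}{19} \approx 12425.0$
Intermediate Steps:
$C{\left(w,V \right)} = \frac{6}{-6 + w}$ ($C{\left(w,V \right)} = \frac{6}{-6 + \left(w + 5 \cdot 0\right)} = \frac{6}{-6 + \left(w + 0\right)} = \frac{6}{-6 + w}$)
$v = \frac{6}{19}$ ($v = \frac{6}{-6 + 25} = \frac{6}{19} \approx 0.31579$)
$o = 231$ ($o = \left(-33\right) \left(-7\right) = 231$)
$n = - \frac{231684}{19}$ ($n = 12 - 6 \left(2034 + \frac{6}{19}\right) = 12 - \frac{231912}{19} = - \frac{231684}{19} \approx -12194.0$)
$o - n = 231 - - \frac{231684}{19} = 231 + \frac{231684}{19} = \frac{236073}{19}$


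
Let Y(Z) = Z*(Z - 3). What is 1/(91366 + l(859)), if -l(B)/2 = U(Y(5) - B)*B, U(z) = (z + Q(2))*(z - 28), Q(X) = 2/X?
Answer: -1/1277578362 ≈ -7.8273e-10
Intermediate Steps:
Y(Z) = Z*(-3 + Z)
U(z) = (1 + z)*(-28 + z) (U(z) = (z + 2/2)*(z - 28) = (z + 2*(½))*(-28 + z) = (z + 1)*(-28 + z) = (1 + z)*(-28 + z))
l(B) = -2*B*(-298 + (10 - B)² + 27*B) (l(B) = -2*(-28 + (5*(-3 + 5) - B)² - 27*(5*(-3 + 5) - B))*B = -2*(-28 + (5*2 - B)² - 27*(5*2 - B))*B = -2*(-28 + (10 - B)² - 27*(10 - B))*B = -2*(-28 + (10 - B)² + (-270 + 27*B))*B = -2*(-298 + (10 - B)² + 27*B)*B = -2*B*(-298 + (10 - B)² + 27*B))
1/(91366 + l(859)) = 1/(91366 + 2*859*(198 - 1*859² - 7*859)) = 1/(91366 + 2*859*(198 - 1*737881 - 6013)) = 1/(91366 + 2*859*(198 - 737881 - 6013)) = 1/(91366 + 2*859*(-743696)) = 1/(91366 - 1277669728) = 1/(-1277578362) = -1/1277578362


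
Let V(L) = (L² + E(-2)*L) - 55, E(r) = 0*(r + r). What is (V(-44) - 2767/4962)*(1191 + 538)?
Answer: 16132875395/4962 ≈ 3.2513e+6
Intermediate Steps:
E(r) = 0 (E(r) = 0*(2*r) = 0)
V(L) = -55 + L² (V(L) = (L² + 0*L) - 55 = (L² + 0) - 55 = L² - 55 = -55 + L²)
(V(-44) - 2767/4962)*(1191 + 538) = ((-55 + (-44)²) - 2767/4962)*(1191 + 538) = ((-55 + 1936) - 2767*1/4962)*1729 = (1881 - 2767/4962)*1729 = (9330755/4962)*1729 = 16132875395/4962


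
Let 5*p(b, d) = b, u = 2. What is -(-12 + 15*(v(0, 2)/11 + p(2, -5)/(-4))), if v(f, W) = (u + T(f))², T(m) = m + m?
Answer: 177/22 ≈ 8.0455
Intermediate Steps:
p(b, d) = b/5
T(m) = 2*m
v(f, W) = (2 + 2*f)²
-(-12 + 15*(v(0, 2)/11 + p(2, -5)/(-4))) = -(-12 + 15*((4*(1 + 0)²)/11 + ((⅕)*2)/(-4))) = -(-12 + 15*((4*1²)*(1/11) + (⅖)*(-¼))) = -(-12 + 15*((4*1)*(1/11) - ⅒)) = -(-12 + 15*(4*(1/11) - ⅒)) = -(-12 + 15*(4/11 - ⅒)) = -(-12 + 15*(29/110)) = -(-12 + 87/22) = -1*(-177/22) = 177/22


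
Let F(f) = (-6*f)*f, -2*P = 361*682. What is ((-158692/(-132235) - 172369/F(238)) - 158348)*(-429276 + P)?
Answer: 80223017057896170541/917181960 ≈ 8.7467e+10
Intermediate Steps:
P = -123101 (P = -361*682/2 = -1/2*246202 = -123101)
F(f) = -6*f**2
((-158692/(-132235) - 172369/F(238)) - 158348)*(-429276 + P) = ((-158692/(-132235) - 172369/((-6*238**2))) - 158348)*(-429276 - 123101) = ((-158692*(-1/132235) - 172369/((-6*56644))) - 158348)*(-552377) = ((158692/132235 - 172369/(-339864)) - 158348)*(-552377) = ((158692/132235 - 172369*(-1/339864)) - 158348)*(-552377) = ((158692/132235 + 172369/339864) - 158348)*(-552377) = (76726912603/44941916040 - 158348)*(-552377) = -7116385794189317/44941916040*(-552377) = 80223017057896170541/917181960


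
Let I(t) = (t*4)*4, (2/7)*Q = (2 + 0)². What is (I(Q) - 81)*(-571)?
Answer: -81653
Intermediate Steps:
Q = 14 (Q = 7*(2 + 0)²/2 = (7/2)*2² = (7/2)*4 = 14)
I(t) = 16*t (I(t) = (4*t)*4 = 16*t)
(I(Q) - 81)*(-571) = (16*14 - 81)*(-571) = (224 - 81)*(-571) = 143*(-571) = -81653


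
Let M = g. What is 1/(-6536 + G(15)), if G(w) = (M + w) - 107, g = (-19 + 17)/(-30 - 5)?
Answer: -35/231978 ≈ -0.00015088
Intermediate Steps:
g = 2/35 (g = -2/(-35) = -2*(-1/35) = 2/35 ≈ 0.057143)
M = 2/35 ≈ 0.057143
G(w) = -3743/35 + w (G(w) = (2/35 + w) - 107 = -3743/35 + w)
1/(-6536 + G(15)) = 1/(-6536 + (-3743/35 + 15)) = 1/(-6536 - 3218/35) = 1/(-231978/35) = -35/231978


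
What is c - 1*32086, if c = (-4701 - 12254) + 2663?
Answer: -46378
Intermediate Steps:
c = -14292 (c = -16955 + 2663 = -14292)
c - 1*32086 = -14292 - 1*32086 = -14292 - 32086 = -46378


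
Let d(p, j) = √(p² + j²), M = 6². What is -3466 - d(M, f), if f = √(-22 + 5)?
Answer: -3466 - √1279 ≈ -3501.8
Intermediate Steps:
f = I*√17 (f = √(-17) = I*√17 ≈ 4.1231*I)
M = 36
d(p, j) = √(j² + p²)
-3466 - d(M, f) = -3466 - √((I*√17)² + 36²) = -3466 - √(-17 + 1296) = -3466 - √1279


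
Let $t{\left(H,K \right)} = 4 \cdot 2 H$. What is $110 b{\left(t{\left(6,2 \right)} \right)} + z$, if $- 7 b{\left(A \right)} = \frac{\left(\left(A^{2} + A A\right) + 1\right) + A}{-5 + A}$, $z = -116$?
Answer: $- \frac{547186}{301} \approx -1817.9$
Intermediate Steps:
$t{\left(H,K \right)} = 8 H$
$b{\left(A \right)} = - \frac{1 + A + 2 A^{2}}{7 \left(-5 + A\right)}$ ($b{\left(A \right)} = - \frac{\left(\left(\left(A^{2} + A A\right) + 1\right) + A\right) \frac{1}{-5 + A}}{7} = - \frac{\left(\left(\left(A^{2} + A^{2}\right) + 1\right) + A\right) \frac{1}{-5 + A}}{7} = - \frac{\left(\left(2 A^{2} + 1\right) + A\right) \frac{1}{-5 + A}}{7} = - \frac{\left(\left(1 + 2 A^{2}\right) + A\right) \frac{1}{-5 + A}}{7} = - \frac{\left(1 + A + 2 A^{2}\right) \frac{1}{-5 + A}}{7} = - \frac{\frac{1}{-5 + A} \left(1 + A + 2 A^{2}\right)}{7} = - \frac{1 + A + 2 A^{2}}{7 \left(-5 + A\right)}$)
$110 b{\left(t{\left(6,2 \right)} \right)} + z = 110 \frac{-1 - 8 \cdot 6 - 2 \left(8 \cdot 6\right)^{2}}{7 \left(-5 + 8 \cdot 6\right)} - 116 = 110 \frac{-1 - 48 - 2 \cdot 48^{2}}{7 \left(-5 + 48\right)} - 116 = 110 \frac{-1 - 48 - 4608}{7 \cdot 43} - 116 = 110 \cdot \frac{1}{7} \cdot \frac{1}{43} \left(-1 - 48 - 4608\right) - 116 = 110 \cdot \frac{1}{7} \cdot \frac{1}{43} \left(-4657\right) - 116 = 110 \left(- \frac{4657}{301}\right) - 116 = - \frac{512270}{301} - 116 = - \frac{547186}{301}$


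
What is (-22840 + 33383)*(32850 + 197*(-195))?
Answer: -58671795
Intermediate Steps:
(-22840 + 33383)*(32850 + 197*(-195)) = 10543*(32850 - 38415) = 10543*(-5565) = -58671795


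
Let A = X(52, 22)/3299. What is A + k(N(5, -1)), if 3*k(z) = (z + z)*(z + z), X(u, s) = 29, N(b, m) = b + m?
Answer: 211223/9897 ≈ 21.342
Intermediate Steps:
A = 29/3299 ≈ 0.0087905
k(z) = 4*z**2/3 (k(z) = ((z + z)*(z + z))/3 = ((2*z)*(2*z))/3 = (4*z**2)/3 = 4*z**2/3)
A + k(N(5, -1)) = 29/3299 + 4*(5 - 1)**2/3 = 29/3299 + (4/3)*4**2 = 29/3299 + (4/3)*16 = 29/3299 + 64/3 = 211223/9897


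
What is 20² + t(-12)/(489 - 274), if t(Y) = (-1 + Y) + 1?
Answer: 85988/215 ≈ 399.94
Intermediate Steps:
t(Y) = Y
20² + t(-12)/(489 - 274) = 20² - 12/(489 - 274) = 400 - 12/215 = 85988/215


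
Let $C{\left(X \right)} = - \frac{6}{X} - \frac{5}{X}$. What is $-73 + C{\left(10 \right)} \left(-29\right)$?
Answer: $- \frac{411}{10} \approx -41.1$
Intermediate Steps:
$C{\left(X \right)} = - \frac{11}{X}$
$-73 + C{\left(10 \right)} \left(-29\right) = -73 + - \frac{11}{10} \left(-29\right) = -73 + \left(-11\right) \frac{1}{10} \left(-29\right) = -73 - - \frac{319}{10} = -73 + \frac{319}{10} = - \frac{411}{10}$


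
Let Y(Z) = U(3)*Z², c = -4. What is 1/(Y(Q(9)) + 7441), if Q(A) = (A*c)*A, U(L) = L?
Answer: 1/322369 ≈ 3.1020e-6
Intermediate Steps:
Q(A) = -4*A² (Q(A) = (A*(-4))*A = (-4*A)*A = -4*A²)
Y(Z) = 3*Z²
1/(Y(Q(9)) + 7441) = 1/(3*(-4*9²)² + 7441) = 1/(3*(-4*81)² + 7441) = 1/(3*(-324)² + 7441) = 1/(3*104976 + 7441) = 1/(314928 + 7441) = 1/322369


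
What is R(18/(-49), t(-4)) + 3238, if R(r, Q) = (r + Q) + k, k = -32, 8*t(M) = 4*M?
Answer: 156978/49 ≈ 3203.6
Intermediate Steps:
t(M) = M/2 (t(M) = (4*M)/8 = M/2)
R(r, Q) = -32 + Q + r (R(r, Q) = (r + Q) - 32 = (Q + r) - 32 = -32 + Q + r)
R(18/(-49), t(-4)) + 3238 = (-32 + (1/2)*(-4) + 18/(-49)) + 3238 = (-32 - 2 + 18*(-1/49)) + 3238 = (-32 - 2 - 18/49) + 3238 = -1684/49 + 3238 = 156978/49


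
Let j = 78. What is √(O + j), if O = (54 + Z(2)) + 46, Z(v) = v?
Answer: 6*√5 ≈ 13.416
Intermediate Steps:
O = 102 (O = (54 + 2) + 46 = 56 + 46 = 102)
√(O + j) = √(102 + 78) = √180 = 6*√5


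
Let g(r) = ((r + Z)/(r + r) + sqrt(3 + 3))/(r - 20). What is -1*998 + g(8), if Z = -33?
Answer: -191591/192 - sqrt(6)/12 ≈ -998.07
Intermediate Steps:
g(r) = (sqrt(6) + (-33 + r)/(2*r))/(-20 + r) (g(r) = ((r - 33)/(r + r) + sqrt(3 + 3))/(r - 20) = ((-33 + r)/((2*r)) + sqrt(6))/(-20 + r) = ((-33 + r)*(1/(2*r)) + sqrt(6))/(-20 + r) = ((-33 + r)/(2*r) + sqrt(6))/(-20 + r) = (sqrt(6) + (-33 + r)/(2*r))/(-20 + r))
-1*998 + g(8) = -1*998 + (1/2)*(-33 + 8 + 2*8*sqrt(6))/(8*(-20 + 8)) = -998 + (1/2)*(1/8)*(-33 + 8 + 16*sqrt(6))/(-12) = -998 + (1/2)*(1/8)*(-1/12)*(-25 + 16*sqrt(6)) = -998 + (25/192 - sqrt(6)/12) = -191591/192 - sqrt(6)/12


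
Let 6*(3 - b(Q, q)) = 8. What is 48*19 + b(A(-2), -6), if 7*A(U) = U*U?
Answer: 2741/3 ≈ 913.67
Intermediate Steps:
A(U) = U²/7 (A(U) = (U*U)/7 = U²/7)
b(Q, q) = 5/3 (b(Q, q) = 3 - ⅙*8 = 3 - 4/3 = 5/3)
48*19 + b(A(-2), -6) = 48*19 + 5/3 = 912 + 5/3 = 2741/3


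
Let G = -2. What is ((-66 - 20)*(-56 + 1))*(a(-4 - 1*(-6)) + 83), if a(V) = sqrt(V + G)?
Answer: 392590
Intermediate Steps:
a(V) = sqrt(-2 + V) (a(V) = sqrt(V - 2) = sqrt(-2 + V))
((-66 - 20)*(-56 + 1))*(a(-4 - 1*(-6)) + 83) = ((-66 - 20)*(-56 + 1))*(sqrt(-2 + (-4 - 1*(-6))) + 83) = (-86*(-55))*(sqrt(-2 + (-4 + 6)) + 83) = 4730*(sqrt(-2 + 2) + 83) = 4730*(sqrt(0) + 83) = 4730*(0 + 83) = 4730*83 = 392590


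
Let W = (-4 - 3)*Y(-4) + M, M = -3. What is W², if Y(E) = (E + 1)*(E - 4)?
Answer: 29241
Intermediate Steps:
Y(E) = (1 + E)*(-4 + E)
W = -171 (W = (-4 - 3)*(-4 + (-4)² - 3*(-4)) - 3 = -7*(-4 + 16 + 12) - 3 = -7*24 - 3 = -168 - 3 = -171)
W² = (-171)² = 29241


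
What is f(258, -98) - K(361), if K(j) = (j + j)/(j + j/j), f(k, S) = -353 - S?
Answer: -46516/181 ≈ -256.99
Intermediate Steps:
K(j) = 2*j/(1 + j) (K(j) = (2*j)/(j + 1) = (2*j)/(1 + j) = 2*j/(1 + j))
f(258, -98) - K(361) = (-353 - 1*(-98)) - 2*361/(1 + 361) = (-353 + 98) - 2*361/362 = -255 - 2*361/362 = -255 - 1*361/181 = -255 - 361/181 = -46516/181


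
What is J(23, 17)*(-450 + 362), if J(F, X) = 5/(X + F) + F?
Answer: -2035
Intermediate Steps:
J(F, X) = F + 5/(F + X) (J(F, X) = 5/(F + X) + F = F + 5/(F + X))
J(23, 17)*(-450 + 362) = ((5 + 23**2 + 23*17)/(23 + 17))*(-450 + 362) = ((5 + 529 + 391)/40)*(-88) = ((1/40)*925)*(-88) = (185/8)*(-88) = -2035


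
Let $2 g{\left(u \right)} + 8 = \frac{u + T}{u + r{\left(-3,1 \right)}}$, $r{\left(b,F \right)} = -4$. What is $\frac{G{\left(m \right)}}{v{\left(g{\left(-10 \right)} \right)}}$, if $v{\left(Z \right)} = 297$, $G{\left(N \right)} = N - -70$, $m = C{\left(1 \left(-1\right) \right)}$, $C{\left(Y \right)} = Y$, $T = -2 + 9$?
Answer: $\frac{23}{99} \approx 0.23232$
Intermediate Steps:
$T = 7$
$g{\left(u \right)} = -4 + \frac{7 + u}{2 \left(-4 + u\right)}$ ($g{\left(u \right)} = -4 + \frac{\left(u + 7\right) \frac{1}{u - 4}}{2} = -4 + \frac{\left(7 + u\right) \frac{1}{-4 + u}}{2} = -4 + \frac{\frac{1}{-4 + u} \left(7 + u\right)}{2} = -4 + \frac{7 + u}{2 \left(-4 + u\right)}$)
$m = -1$ ($m = 1 \left(-1\right) = -1$)
$G{\left(N \right)} = 70 + N$ ($G{\left(N \right)} = N + 70 = 70 + N$)
$\frac{G{\left(m \right)}}{v{\left(g{\left(-10 \right)} \right)}} = \frac{70 - 1}{297} = 69 \cdot \frac{1}{297} = \frac{23}{99}$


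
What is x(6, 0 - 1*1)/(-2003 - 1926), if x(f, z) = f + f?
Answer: -12/3929 ≈ -0.0030542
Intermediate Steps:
x(f, z) = 2*f
x(6, 0 - 1*1)/(-2003 - 1926) = (2*6)/(-2003 - 1926) = 12/(-3929) = 12*(-1/3929) = -12/3929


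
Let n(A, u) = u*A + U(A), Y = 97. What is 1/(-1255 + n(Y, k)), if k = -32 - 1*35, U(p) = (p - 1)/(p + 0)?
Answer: -97/752042 ≈ -0.00012898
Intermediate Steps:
U(p) = (-1 + p)/p
k = -67 (k = -32 - 35 = -67)
n(A, u) = A*u + (-1 + A)/A (n(A, u) = u*A + (-1 + A)/A = A*u + (-1 + A)/A)
1/(-1255 + n(Y, k)) = 1/(-1255 + (1 - 1/97 + 97*(-67))) = 1/(-1255 + (1 - 1*1/97 - 6499)) = 1/(-1255 + (1 - 1/97 - 6499)) = 1/(-1255 - 630307/97) = 1/(-752042/97) = -97/752042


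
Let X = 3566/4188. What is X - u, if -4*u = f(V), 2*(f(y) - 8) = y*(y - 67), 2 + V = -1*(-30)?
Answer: -139930/1047 ≈ -133.65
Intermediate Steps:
V = 28 (V = -2 - 1*(-30) = -2 + 30 = 28)
f(y) = 8 + y*(-67 + y)/2 (f(y) = 8 + (y*(y - 67))/2 = 8 + (y*(-67 + y))/2 = 8 + y*(-67 + y)/2)
X = 1783/2094 (X = 3566*(1/4188) = 1783/2094 ≈ 0.85148)
u = 269/2 (u = -(8 + (½)*28² - 67/2*28)/4 = -(8 + (½)*784 - 938)/4 = -(8 + 392 - 938)/4 = -¼*(-538) = 269/2 ≈ 134.50)
X - u = 1783/2094 - 1*269/2 = 1783/2094 - 269/2 = -139930/1047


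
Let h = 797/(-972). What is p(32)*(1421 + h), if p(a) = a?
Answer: 11043320/243 ≈ 45446.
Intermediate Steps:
h = -797/972 (h = 797*(-1/972) = -797/972 ≈ -0.81996)
p(32)*(1421 + h) = 32*(1421 - 797/972) = 32*(1380415/972) = 11043320/243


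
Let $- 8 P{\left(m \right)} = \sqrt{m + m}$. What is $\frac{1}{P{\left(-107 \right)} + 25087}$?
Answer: $\frac{802784}{20139442315} + \frac{4 i \sqrt{214}}{20139442315} \approx 3.9861 \cdot 10^{-5} + 2.9055 \cdot 10^{-9} i$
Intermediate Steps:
$P{\left(m \right)} = - \frac{\sqrt{2} \sqrt{m}}{8}$ ($P{\left(m \right)} = - \frac{\sqrt{m + m}}{8} = - \frac{\sqrt{2 m}}{8} = - \frac{\sqrt{2} \sqrt{m}}{8}$)
$\frac{1}{P{\left(-107 \right)} + 25087} = \frac{1}{- \frac{\sqrt{2} \sqrt{-107}}{8} + 25087} = \frac{1}{- \frac{\sqrt{2} i \sqrt{107}}{8} + 25087} = \frac{1}{- \frac{i \sqrt{214}}{8} + 25087} = \frac{1}{25087 - \frac{i \sqrt{214}}{8}}$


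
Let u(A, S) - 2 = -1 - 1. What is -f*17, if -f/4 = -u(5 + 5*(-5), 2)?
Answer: 0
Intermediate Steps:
u(A, S) = 0 (u(A, S) = 2 + (-1 - 1) = 2 - 2 = 0)
f = 0 (f = -(-4)*0 = -4*0 = 0)
-f*17 = -1*0*17 = 0*17 = 0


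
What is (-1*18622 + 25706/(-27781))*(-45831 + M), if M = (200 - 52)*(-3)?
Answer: 23940995407200/27781 ≈ 8.6178e+8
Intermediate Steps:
M = -444 (M = 148*(-3) = -444)
(-1*18622 + 25706/(-27781))*(-45831 + M) = (-1*18622 + 25706/(-27781))*(-45831 - 444) = (-18622 + 25706*(-1/27781))*(-46275) = (-18622 - 25706/27781)*(-46275) = -517363488/27781*(-46275) = 23940995407200/27781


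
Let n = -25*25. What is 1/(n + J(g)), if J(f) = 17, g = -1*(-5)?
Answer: -1/608 ≈ -0.0016447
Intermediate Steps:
n = -625
g = 5
1/(n + J(g)) = 1/(-625 + 17) = 1/(-608) = -1/608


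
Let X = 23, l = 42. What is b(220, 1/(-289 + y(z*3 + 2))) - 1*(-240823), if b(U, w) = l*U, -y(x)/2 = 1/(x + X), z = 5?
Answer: 250063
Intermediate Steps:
y(x) = -2/(23 + x) (y(x) = -2/(x + 23) = -2/(23 + x))
b(U, w) = 42*U
b(220, 1/(-289 + y(z*3 + 2))) - 1*(-240823) = 42*220 - 1*(-240823) = 9240 + 240823 = 250063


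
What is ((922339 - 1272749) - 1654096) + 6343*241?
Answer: -475843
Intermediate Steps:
((922339 - 1272749) - 1654096) + 6343*241 = (-350410 - 1654096) + 1528663 = -2004506 + 1528663 = -475843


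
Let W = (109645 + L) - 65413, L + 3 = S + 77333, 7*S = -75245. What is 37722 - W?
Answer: -511635/7 ≈ -73091.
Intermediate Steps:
S = -75245/7 (S = (1/7)*(-75245) = -75245/7 ≈ -10749.)
L = 466065/7 (L = -3 + (-75245/7 + 77333) = -3 + 466086/7 = 466065/7 ≈ 66581.)
W = 775689/7 (W = (109645 + 466065/7) - 65413 = 1233580/7 - 65413 = 775689/7 ≈ 1.1081e+5)
37722 - W = 37722 - 1*775689/7 = 37722 - 775689/7 = -511635/7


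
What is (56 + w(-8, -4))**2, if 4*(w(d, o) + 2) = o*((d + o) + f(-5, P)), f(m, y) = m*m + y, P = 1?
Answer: 1600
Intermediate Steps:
f(m, y) = y + m**2 (f(m, y) = m**2 + y = y + m**2)
w(d, o) = -2 + o*(26 + d + o)/4 (w(d, o) = -2 + (o*((d + o) + (1 + (-5)**2)))/4 = -2 + (o*((d + o) + (1 + 25)))/4 = -2 + (o*((d + o) + 26))/4 = -2 + (o*(26 + d + o))/4 = -2 + o*(26 + d + o)/4)
(56 + w(-8, -4))**2 = (56 + (-2 + (1/4)*(-4)**2 + (13/2)*(-4) + (1/4)*(-8)*(-4)))**2 = (56 + (-2 + (1/4)*16 - 26 + 8))**2 = (56 + (-2 + 4 - 26 + 8))**2 = (56 - 16)**2 = 40**2 = 1600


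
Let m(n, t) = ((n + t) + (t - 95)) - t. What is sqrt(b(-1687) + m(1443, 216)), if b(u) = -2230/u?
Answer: sqrt(4454857526)/1687 ≈ 39.564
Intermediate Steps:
m(n, t) = -95 + n + t (m(n, t) = ((n + t) + (-95 + t)) - t = (-95 + n + 2*t) - t = -95 + n + t)
sqrt(b(-1687) + m(1443, 216)) = sqrt(-2230/(-1687) + (-95 + 1443 + 216)) = sqrt(-2230*(-1/1687) + 1564) = sqrt(2230/1687 + 1564) = sqrt(2640698/1687) = sqrt(4454857526)/1687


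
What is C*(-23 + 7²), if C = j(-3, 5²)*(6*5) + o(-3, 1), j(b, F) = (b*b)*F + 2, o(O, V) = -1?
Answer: 177034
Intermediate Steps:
j(b, F) = 2 + F*b² (j(b, F) = b²*F + 2 = F*b² + 2 = 2 + F*b²)
C = 6809 (C = (2 + 5²*(-3)²)*(6*5) - 1 = (2 + 25*9)*30 - 1 = (2 + 225)*30 - 1 = 227*30 - 1 = 6810 - 1 = 6809)
C*(-23 + 7²) = 6809*(-23 + 7²) = 6809*(-23 + 49) = 6809*26 = 177034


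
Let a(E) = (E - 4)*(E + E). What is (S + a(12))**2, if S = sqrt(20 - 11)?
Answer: 38025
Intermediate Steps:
S = 3 (S = sqrt(9) = 3)
a(E) = 2*E*(-4 + E) (a(E) = (-4 + E)*(2*E) = 2*E*(-4 + E))
(S + a(12))**2 = (3 + 2*12*(-4 + 12))**2 = (3 + 2*12*8)**2 = (3 + 192)**2 = 195**2 = 38025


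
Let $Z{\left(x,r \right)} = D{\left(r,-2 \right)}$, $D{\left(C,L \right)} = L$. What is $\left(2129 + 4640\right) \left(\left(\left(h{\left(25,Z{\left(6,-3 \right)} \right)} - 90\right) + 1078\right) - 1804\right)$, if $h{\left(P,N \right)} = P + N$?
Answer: $-5367817$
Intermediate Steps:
$Z{\left(x,r \right)} = -2$
$h{\left(P,N \right)} = N + P$
$\left(2129 + 4640\right) \left(\left(\left(h{\left(25,Z{\left(6,-3 \right)} \right)} - 90\right) + 1078\right) - 1804\right) = \left(2129 + 4640\right) \left(\left(\left(\left(-2 + 25\right) - 90\right) + 1078\right) - 1804\right) = 6769 \left(\left(\left(23 - 90\right) + 1078\right) - 1804\right) = 6769 \left(\left(-67 + 1078\right) - 1804\right) = 6769 \left(1011 - 1804\right) = 6769 \left(-793\right) = -5367817$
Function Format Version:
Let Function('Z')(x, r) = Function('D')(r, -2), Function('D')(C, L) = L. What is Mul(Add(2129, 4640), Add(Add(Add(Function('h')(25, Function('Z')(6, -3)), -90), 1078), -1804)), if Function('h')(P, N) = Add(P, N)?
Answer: -5367817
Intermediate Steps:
Function('Z')(x, r) = -2
Function('h')(P, N) = Add(N, P)
Mul(Add(2129, 4640), Add(Add(Add(Function('h')(25, Function('Z')(6, -3)), -90), 1078), -1804)) = Mul(Add(2129, 4640), Add(Add(Add(Add(-2, 25), -90), 1078), -1804)) = Mul(6769, Add(Add(Add(23, -90), 1078), -1804)) = Mul(6769, Add(Add(-67, 1078), -1804)) = Mul(6769, Add(1011, -1804)) = Mul(6769, -793) = -5367817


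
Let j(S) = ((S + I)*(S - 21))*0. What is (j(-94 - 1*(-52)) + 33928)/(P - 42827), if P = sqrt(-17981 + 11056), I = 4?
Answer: -726517228/917079427 - 84820*I*sqrt(277)/917079427 ≈ -0.79221 - 0.0015393*I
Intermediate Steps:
P = 5*I*sqrt(277) (P = sqrt(-6925) = 5*I*sqrt(277) ≈ 83.217*I)
j(S) = 0 (j(S) = ((S + 4)*(S - 21))*0 = ((4 + S)*(-21 + S))*0 = ((-21 + S)*(4 + S))*0 = 0)
(j(-94 - 1*(-52)) + 33928)/(P - 42827) = (0 + 33928)/(5*I*sqrt(277) - 42827) = 33928/(-42827 + 5*I*sqrt(277))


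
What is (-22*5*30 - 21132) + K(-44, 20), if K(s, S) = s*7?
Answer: -24740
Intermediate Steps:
K(s, S) = 7*s
(-22*5*30 - 21132) + K(-44, 20) = (-22*5*30 - 21132) + 7*(-44) = (-110*30 - 21132) - 308 = (-3300 - 21132) - 308 = -24432 - 308 = -24740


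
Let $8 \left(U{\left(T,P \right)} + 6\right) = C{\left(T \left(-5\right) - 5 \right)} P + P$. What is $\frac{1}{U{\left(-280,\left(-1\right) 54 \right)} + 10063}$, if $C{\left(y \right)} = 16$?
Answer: $\frac{4}{39769} \approx 0.00010058$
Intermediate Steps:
$U{\left(T,P \right)} = -6 + \frac{17 P}{8}$ ($U{\left(T,P \right)} = -6 + \frac{16 P + P}{8} = -6 + \frac{17 P}{8}$)
$\frac{1}{U{\left(-280,\left(-1\right) 54 \right)} + 10063} = \frac{1}{\left(-6 + \frac{17 \left(\left(-1\right) 54\right)}{8}\right) + 10063} = \frac{1}{\left(-6 + \frac{17}{8} \left(-54\right)\right) + 10063} = \frac{1}{\left(-6 - \frac{459}{4}\right) + 10063} = \frac{1}{- \frac{483}{4} + 10063} = \frac{1}{\frac{39769}{4}} = \frac{4}{39769}$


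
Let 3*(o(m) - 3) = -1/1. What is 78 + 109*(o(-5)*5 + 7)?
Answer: 6883/3 ≈ 2294.3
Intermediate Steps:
o(m) = 8/3 (o(m) = 3 + (-1/1)/3 = 3 + (-1*1)/3 = 3 + (⅓)*(-1) = 3 - ⅓ = 8/3)
78 + 109*(o(-5)*5 + 7) = 78 + 109*((8/3)*5 + 7) = 78 + 109*(40/3 + 7) = 78 + 109*(61/3) = 78 + 6649/3 = 6883/3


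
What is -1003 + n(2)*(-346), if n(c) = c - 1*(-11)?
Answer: -5501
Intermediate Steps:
n(c) = 11 + c (n(c) = c + 11 = 11 + c)
-1003 + n(2)*(-346) = -1003 + (11 + 2)*(-346) = -1003 + 13*(-346) = -1003 - 4498 = -5501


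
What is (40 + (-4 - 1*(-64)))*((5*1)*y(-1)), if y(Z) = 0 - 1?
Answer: -500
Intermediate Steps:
y(Z) = -1
(40 + (-4 - 1*(-64)))*((5*1)*y(-1)) = (40 + (-4 - 1*(-64)))*((5*1)*(-1)) = (40 + (-4 + 64))*(5*(-1)) = (40 + 60)*(-5) = 100*(-5) = -500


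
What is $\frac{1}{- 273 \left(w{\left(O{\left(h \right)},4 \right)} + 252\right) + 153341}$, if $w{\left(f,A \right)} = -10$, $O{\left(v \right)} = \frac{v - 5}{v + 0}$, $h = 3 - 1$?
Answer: $\frac{1}{87275} \approx 1.1458 \cdot 10^{-5}$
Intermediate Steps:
$h = 2$ ($h = 3 - 1 = 2$)
$O{\left(v \right)} = \frac{-5 + v}{v}$
$\frac{1}{- 273 \left(w{\left(O{\left(h \right)},4 \right)} + 252\right) + 153341} = \frac{1}{- 273 \left(-10 + 252\right) + 153341} = \frac{1}{\left(-273\right) 242 + 153341} = \frac{1}{-66066 + 153341} = \frac{1}{87275}$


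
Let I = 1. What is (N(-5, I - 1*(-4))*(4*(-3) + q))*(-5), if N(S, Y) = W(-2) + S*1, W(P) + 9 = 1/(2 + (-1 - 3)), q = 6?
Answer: -435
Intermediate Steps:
W(P) = -19/2 (W(P) = -9 + 1/(2 + (-1 - 3)) = -9 + 1/(2 - 4) = -9 + 1/(-2) = -9 - 1/2 = -19/2)
N(S, Y) = -19/2 + S (N(S, Y) = -19/2 + S*1 = -19/2 + S)
(N(-5, I - 1*(-4))*(4*(-3) + q))*(-5) = ((-19/2 - 5)*(4*(-3) + 6))*(-5) = -29*(-12 + 6)/2*(-5) = -29/2*(-6)*(-5) = 87*(-5) = -435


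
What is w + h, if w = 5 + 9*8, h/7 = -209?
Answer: -1386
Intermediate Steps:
h = -1463 (h = 7*(-209) = -1463)
w = 77 (w = 5 + 72 = 77)
w + h = 77 - 1463 = -1386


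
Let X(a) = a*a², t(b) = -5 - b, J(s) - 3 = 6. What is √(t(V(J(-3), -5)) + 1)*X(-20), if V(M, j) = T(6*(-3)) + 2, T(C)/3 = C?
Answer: -32000*√3 ≈ -55426.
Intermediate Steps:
J(s) = 9 (J(s) = 3 + 6 = 9)
T(C) = 3*C
V(M, j) = -52 (V(M, j) = 3*(6*(-3)) + 2 = 3*(-18) + 2 = -54 + 2 = -52)
X(a) = a³
√(t(V(J(-3), -5)) + 1)*X(-20) = √((-5 - 1*(-52)) + 1)*(-20)³ = √((-5 + 52) + 1)*(-8000) = √(47 + 1)*(-8000) = √48*(-8000) = (4*√3)*(-8000) = -32000*√3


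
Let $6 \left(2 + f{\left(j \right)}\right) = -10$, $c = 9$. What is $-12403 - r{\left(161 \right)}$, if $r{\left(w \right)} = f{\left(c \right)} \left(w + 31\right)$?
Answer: $-11699$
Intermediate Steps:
$f{\left(j \right)} = - \frac{11}{3}$ ($f{\left(j \right)} = -2 + \frac{1}{6} \left(-10\right) = -2 - \frac{5}{3} = - \frac{11}{3}$)
$r{\left(w \right)} = - \frac{341}{3} - \frac{11 w}{3}$ ($r{\left(w \right)} = - \frac{11 \left(w + 31\right)}{3} = - \frac{11 \left(31 + w\right)}{3} = - \frac{341}{3} - \frac{11 w}{3}$)
$-12403 - r{\left(161 \right)} = -12403 - \left(- \frac{341}{3} - \frac{1771}{3}\right) = -12403 - -704 = -12403 + 704 = -11699$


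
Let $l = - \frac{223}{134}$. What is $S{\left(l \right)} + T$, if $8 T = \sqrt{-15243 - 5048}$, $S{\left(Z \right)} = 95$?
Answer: $95 + \frac{i \sqrt{20291}}{8} \approx 95.0 + 17.806 i$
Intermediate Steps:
$l = - \frac{223}{134}$ ($l = \left(-223\right) \frac{1}{134} = - \frac{223}{134} \approx -1.6642$)
$T = \frac{i \sqrt{20291}}{8}$ ($T = \frac{\sqrt{-15243 - 5048}}{8} = \frac{\sqrt{-20291}}{8} = \frac{i \sqrt{20291}}{8} \approx 17.806 i$)
$S{\left(l \right)} + T = 95 + \frac{i \sqrt{20291}}{8}$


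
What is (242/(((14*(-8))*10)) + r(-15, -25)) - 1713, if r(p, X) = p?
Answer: -967801/560 ≈ -1728.2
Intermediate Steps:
(242/(((14*(-8))*10)) + r(-15, -25)) - 1713 = (242/(((14*(-8))*10)) - 15) - 1713 = (242/((-112*10)) - 15) - 1713 = (242/(-1120) - 15) - 1713 = (242*(-1/1120) - 15) - 1713 = (-121/560 - 15) - 1713 = -8521/560 - 1713 = -967801/560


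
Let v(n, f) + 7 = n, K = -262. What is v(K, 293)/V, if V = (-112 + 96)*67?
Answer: 269/1072 ≈ 0.25093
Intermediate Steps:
v(n, f) = -7 + n
V = -1072 (V = -16*67 = -1072)
v(K, 293)/V = (-7 - 262)/(-1072) = -269*(-1/1072) = 269/1072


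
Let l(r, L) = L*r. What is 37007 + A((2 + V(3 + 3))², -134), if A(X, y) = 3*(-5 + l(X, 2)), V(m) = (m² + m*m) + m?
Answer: 75392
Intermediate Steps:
V(m) = m + 2*m² (V(m) = (m² + m²) + m = 2*m² + m = m + 2*m²)
A(X, y) = -15 + 6*X (A(X, y) = 3*(-5 + 2*X) = -15 + 6*X)
37007 + A((2 + V(3 + 3))², -134) = 37007 + (-15 + 6*(2 + (3 + 3)*(1 + 2*(3 + 3)))²) = 37007 + (-15 + 6*(2 + 6*(1 + 2*6))²) = 37007 + (-15 + 6*(2 + 6*(1 + 12))²) = 37007 + (-15 + 6*(2 + 6*13)²) = 37007 + (-15 + 6*(2 + 78)²) = 37007 + (-15 + 6*80²) = 37007 + (-15 + 6*6400) = 37007 + (-15 + 38400) = 37007 + 38385 = 75392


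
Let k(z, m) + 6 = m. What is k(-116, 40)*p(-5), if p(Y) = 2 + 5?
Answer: 238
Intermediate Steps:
p(Y) = 7
k(z, m) = -6 + m
k(-116, 40)*p(-5) = (-6 + 40)*7 = 34*7 = 238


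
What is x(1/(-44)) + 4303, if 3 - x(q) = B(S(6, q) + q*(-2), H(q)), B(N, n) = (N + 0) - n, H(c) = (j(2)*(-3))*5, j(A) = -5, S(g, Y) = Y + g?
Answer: 192499/44 ≈ 4375.0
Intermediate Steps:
H(c) = 75 (H(c) = -5*(-3)*5 = 15*5 = 75)
B(N, n) = N - n
x(q) = 72 + q (x(q) = 3 - (((q + 6) + q*(-2)) - 1*75) = 3 - (((6 + q) - 2*q) - 75) = 3 - ((6 - q) - 75) = 3 - (-69 - q) = 3 + (69 + q) = 72 + q)
x(1/(-44)) + 4303 = (72 + 1/(-44)) + 4303 = (72 - 1/44) + 4303 = 3167/44 + 4303 = 192499/44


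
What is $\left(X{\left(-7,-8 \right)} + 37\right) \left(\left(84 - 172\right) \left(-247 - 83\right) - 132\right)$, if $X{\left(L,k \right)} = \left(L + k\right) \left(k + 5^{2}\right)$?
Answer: $-6301944$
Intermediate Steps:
$X{\left(L,k \right)} = \left(25 + k\right) \left(L + k\right)$ ($X{\left(L,k \right)} = \left(L + k\right) \left(k + 25\right) = \left(L + k\right) \left(25 + k\right) = \left(25 + k\right) \left(L + k\right)$)
$\left(X{\left(-7,-8 \right)} + 37\right) \left(\left(84 - 172\right) \left(-247 - 83\right) - 132\right) = \left(\left(\left(-8\right)^{2} + 25 \left(-7\right) + 25 \left(-8\right) - -56\right) + 37\right) \left(\left(84 - 172\right) \left(-247 - 83\right) - 132\right) = \left(\left(64 - 175 - 200 + 56\right) + 37\right) \left(\left(-88\right) \left(-330\right) - 132\right) = \left(-255 + 37\right) \left(29040 - 132\right) = \left(-218\right) 28908 = -6301944$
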